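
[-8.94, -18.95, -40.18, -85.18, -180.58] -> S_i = -8.94*2.12^i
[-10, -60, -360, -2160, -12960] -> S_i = -10*6^i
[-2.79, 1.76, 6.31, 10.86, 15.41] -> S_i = -2.79 + 4.55*i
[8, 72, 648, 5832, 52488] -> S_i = 8*9^i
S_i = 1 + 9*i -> [1, 10, 19, 28, 37]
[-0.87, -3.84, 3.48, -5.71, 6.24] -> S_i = Random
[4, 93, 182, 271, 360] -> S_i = 4 + 89*i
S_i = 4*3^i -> [4, 12, 36, 108, 324]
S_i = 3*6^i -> [3, 18, 108, 648, 3888]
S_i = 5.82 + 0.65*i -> [5.82, 6.47, 7.12, 7.77, 8.42]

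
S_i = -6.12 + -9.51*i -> [-6.12, -15.63, -25.14, -34.65, -44.16]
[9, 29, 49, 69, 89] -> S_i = 9 + 20*i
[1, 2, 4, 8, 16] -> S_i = 1*2^i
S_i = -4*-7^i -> [-4, 28, -196, 1372, -9604]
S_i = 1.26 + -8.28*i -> [1.26, -7.02, -15.3, -23.58, -31.86]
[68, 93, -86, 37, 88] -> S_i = Random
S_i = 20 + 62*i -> [20, 82, 144, 206, 268]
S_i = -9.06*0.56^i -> [-9.06, -5.07, -2.84, -1.59, -0.89]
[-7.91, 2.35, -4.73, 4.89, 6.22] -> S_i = Random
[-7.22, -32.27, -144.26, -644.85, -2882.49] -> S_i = -7.22*4.47^i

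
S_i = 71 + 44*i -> [71, 115, 159, 203, 247]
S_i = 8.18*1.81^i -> [8.18, 14.81, 26.8, 48.51, 87.79]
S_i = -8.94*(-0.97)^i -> [-8.94, 8.67, -8.41, 8.16, -7.91]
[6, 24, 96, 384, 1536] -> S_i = 6*4^i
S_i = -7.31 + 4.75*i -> [-7.31, -2.56, 2.19, 6.94, 11.69]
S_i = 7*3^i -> [7, 21, 63, 189, 567]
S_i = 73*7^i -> [73, 511, 3577, 25039, 175273]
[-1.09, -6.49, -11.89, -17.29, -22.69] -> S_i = -1.09 + -5.40*i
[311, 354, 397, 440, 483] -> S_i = 311 + 43*i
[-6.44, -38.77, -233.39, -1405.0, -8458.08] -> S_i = -6.44*6.02^i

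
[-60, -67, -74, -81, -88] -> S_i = -60 + -7*i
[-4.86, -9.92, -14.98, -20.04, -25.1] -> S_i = -4.86 + -5.06*i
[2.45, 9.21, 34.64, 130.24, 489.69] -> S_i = 2.45*3.76^i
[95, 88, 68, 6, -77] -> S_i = Random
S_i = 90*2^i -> [90, 180, 360, 720, 1440]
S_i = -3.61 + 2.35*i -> [-3.61, -1.26, 1.09, 3.44, 5.79]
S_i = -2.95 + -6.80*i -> [-2.95, -9.75, -16.55, -23.35, -30.15]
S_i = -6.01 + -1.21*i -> [-6.01, -7.22, -8.43, -9.64, -10.85]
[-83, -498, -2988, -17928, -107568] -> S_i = -83*6^i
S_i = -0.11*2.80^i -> [-0.11, -0.31, -0.86, -2.41, -6.76]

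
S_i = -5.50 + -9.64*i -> [-5.5, -15.14, -24.78, -34.42, -44.06]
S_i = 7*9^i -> [7, 63, 567, 5103, 45927]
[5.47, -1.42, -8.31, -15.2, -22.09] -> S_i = 5.47 + -6.89*i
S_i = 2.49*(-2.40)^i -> [2.49, -5.98, 14.34, -34.42, 82.61]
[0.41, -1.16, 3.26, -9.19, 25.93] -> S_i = 0.41*(-2.82)^i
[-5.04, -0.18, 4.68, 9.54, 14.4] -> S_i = -5.04 + 4.86*i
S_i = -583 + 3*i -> [-583, -580, -577, -574, -571]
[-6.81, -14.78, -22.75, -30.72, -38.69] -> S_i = -6.81 + -7.97*i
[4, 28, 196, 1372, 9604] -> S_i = 4*7^i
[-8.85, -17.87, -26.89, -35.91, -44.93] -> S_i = -8.85 + -9.02*i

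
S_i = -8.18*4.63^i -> [-8.18, -37.87, -175.35, -811.89, -3759.04]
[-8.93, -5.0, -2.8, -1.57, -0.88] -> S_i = -8.93*0.56^i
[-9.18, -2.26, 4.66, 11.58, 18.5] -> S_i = -9.18 + 6.92*i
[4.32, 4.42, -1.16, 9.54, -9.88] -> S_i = Random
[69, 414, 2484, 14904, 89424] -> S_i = 69*6^i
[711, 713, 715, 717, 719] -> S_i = 711 + 2*i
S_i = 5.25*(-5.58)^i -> [5.25, -29.3, 163.47, -912.14, 5089.75]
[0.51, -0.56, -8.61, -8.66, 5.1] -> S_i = Random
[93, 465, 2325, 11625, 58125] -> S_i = 93*5^i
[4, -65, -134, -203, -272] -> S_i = 4 + -69*i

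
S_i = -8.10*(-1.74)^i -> [-8.1, 14.09, -24.52, 42.67, -74.25]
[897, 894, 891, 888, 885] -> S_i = 897 + -3*i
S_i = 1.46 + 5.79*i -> [1.46, 7.25, 13.04, 18.83, 24.62]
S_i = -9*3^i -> [-9, -27, -81, -243, -729]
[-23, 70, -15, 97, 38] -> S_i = Random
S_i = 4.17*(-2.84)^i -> [4.17, -11.84, 33.63, -95.52, 271.27]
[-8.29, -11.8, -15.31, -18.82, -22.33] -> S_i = -8.29 + -3.51*i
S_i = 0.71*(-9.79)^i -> [0.71, -6.95, 68.05, -666.2, 6522.12]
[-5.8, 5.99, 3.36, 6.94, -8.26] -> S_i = Random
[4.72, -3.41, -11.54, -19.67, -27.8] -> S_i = 4.72 + -8.13*i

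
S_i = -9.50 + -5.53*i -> [-9.5, -15.03, -20.56, -26.09, -31.62]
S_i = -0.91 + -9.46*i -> [-0.91, -10.37, -19.83, -29.29, -38.75]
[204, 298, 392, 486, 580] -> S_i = 204 + 94*i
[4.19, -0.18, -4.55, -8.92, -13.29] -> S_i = 4.19 + -4.37*i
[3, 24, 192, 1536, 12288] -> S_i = 3*8^i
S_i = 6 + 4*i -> [6, 10, 14, 18, 22]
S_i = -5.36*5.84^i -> [-5.36, -31.3, -182.81, -1067.59, -6234.71]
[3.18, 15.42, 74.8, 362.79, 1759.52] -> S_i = 3.18*4.85^i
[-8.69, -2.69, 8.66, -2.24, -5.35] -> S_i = Random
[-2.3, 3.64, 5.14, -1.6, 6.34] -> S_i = Random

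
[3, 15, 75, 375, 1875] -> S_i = 3*5^i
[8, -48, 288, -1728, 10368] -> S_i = 8*-6^i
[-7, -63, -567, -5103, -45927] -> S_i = -7*9^i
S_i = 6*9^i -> [6, 54, 486, 4374, 39366]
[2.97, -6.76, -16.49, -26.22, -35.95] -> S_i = 2.97 + -9.73*i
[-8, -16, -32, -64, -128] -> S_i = -8*2^i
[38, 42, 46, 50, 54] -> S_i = 38 + 4*i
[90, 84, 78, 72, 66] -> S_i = 90 + -6*i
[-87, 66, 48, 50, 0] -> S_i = Random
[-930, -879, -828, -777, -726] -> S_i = -930 + 51*i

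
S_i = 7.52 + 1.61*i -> [7.52, 9.13, 10.74, 12.35, 13.96]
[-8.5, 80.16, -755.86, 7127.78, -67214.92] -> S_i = -8.50*(-9.43)^i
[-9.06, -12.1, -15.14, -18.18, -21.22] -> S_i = -9.06 + -3.04*i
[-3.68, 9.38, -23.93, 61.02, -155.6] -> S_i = -3.68*(-2.55)^i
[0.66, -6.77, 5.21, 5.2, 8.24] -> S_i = Random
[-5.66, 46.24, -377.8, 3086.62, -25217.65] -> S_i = -5.66*(-8.17)^i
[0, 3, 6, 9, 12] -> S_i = 0 + 3*i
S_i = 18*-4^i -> [18, -72, 288, -1152, 4608]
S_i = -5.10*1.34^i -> [-5.1, -6.83, -9.16, -12.27, -16.44]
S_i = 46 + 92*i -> [46, 138, 230, 322, 414]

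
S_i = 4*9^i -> [4, 36, 324, 2916, 26244]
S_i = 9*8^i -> [9, 72, 576, 4608, 36864]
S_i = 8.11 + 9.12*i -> [8.11, 17.23, 26.35, 35.47, 44.59]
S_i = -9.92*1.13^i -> [-9.92, -11.21, -12.67, -14.31, -16.17]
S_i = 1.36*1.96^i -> [1.36, 2.67, 5.22, 10.24, 20.07]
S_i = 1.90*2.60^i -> [1.9, 4.94, 12.84, 33.39, 86.83]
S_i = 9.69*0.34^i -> [9.69, 3.29, 1.12, 0.38, 0.13]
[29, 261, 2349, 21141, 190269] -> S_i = 29*9^i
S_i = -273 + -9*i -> [-273, -282, -291, -300, -309]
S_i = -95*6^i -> [-95, -570, -3420, -20520, -123120]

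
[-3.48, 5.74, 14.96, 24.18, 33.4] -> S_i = -3.48 + 9.22*i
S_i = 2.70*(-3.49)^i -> [2.7, -9.42, 32.89, -114.77, 400.56]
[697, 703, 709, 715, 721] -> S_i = 697 + 6*i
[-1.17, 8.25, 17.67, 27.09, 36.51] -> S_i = -1.17 + 9.42*i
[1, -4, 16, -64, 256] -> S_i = 1*-4^i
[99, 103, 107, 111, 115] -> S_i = 99 + 4*i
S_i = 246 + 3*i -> [246, 249, 252, 255, 258]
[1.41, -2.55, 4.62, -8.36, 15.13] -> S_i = 1.41*(-1.81)^i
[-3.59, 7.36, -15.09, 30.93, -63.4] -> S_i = -3.59*(-2.05)^i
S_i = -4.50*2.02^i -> [-4.5, -9.09, -18.36, -37.09, -74.92]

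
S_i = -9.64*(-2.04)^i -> [-9.64, 19.67, -40.12, 81.84, -166.95]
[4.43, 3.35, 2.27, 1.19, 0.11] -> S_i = 4.43 + -1.08*i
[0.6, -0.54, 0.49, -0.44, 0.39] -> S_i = 0.60*(-0.90)^i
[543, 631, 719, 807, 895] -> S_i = 543 + 88*i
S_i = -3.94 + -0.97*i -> [-3.94, -4.91, -5.88, -6.85, -7.82]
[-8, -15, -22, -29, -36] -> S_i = -8 + -7*i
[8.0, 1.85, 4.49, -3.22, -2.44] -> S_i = Random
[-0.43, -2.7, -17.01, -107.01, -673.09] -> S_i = -0.43*6.29^i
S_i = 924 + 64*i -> [924, 988, 1052, 1116, 1180]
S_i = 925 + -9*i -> [925, 916, 907, 898, 889]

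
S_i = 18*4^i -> [18, 72, 288, 1152, 4608]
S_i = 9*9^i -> [9, 81, 729, 6561, 59049]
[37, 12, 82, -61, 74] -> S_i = Random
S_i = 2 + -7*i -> [2, -5, -12, -19, -26]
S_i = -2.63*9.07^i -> [-2.63, -23.85, -216.36, -1962.36, -17798.56]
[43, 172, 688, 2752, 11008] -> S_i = 43*4^i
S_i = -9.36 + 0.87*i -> [-9.36, -8.49, -7.62, -6.75, -5.88]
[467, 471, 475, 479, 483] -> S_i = 467 + 4*i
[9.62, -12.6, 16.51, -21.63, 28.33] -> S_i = 9.62*(-1.31)^i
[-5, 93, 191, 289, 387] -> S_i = -5 + 98*i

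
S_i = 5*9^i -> [5, 45, 405, 3645, 32805]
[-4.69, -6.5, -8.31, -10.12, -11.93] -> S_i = -4.69 + -1.81*i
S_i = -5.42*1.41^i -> [-5.42, -7.64, -10.78, -15.19, -21.42]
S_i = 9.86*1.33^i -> [9.86, 13.11, 17.44, 23.2, 30.85]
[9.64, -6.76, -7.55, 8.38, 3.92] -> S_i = Random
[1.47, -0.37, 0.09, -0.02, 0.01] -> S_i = 1.47*(-0.25)^i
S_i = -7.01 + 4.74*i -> [-7.01, -2.27, 2.47, 7.21, 11.95]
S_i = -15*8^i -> [-15, -120, -960, -7680, -61440]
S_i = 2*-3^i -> [2, -6, 18, -54, 162]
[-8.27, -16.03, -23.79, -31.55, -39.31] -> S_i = -8.27 + -7.76*i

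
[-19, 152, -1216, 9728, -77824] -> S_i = -19*-8^i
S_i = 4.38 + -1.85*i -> [4.38, 2.53, 0.68, -1.17, -3.02]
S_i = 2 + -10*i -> [2, -8, -18, -28, -38]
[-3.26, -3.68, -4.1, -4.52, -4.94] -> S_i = -3.26 + -0.42*i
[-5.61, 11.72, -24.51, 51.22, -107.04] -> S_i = -5.61*(-2.09)^i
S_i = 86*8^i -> [86, 688, 5504, 44032, 352256]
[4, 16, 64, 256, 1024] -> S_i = 4*4^i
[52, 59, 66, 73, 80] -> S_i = 52 + 7*i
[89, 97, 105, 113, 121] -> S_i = 89 + 8*i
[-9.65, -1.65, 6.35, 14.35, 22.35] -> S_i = -9.65 + 8.00*i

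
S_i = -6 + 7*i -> [-6, 1, 8, 15, 22]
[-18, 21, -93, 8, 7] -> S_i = Random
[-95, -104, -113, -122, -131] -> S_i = -95 + -9*i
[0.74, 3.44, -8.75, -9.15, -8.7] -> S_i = Random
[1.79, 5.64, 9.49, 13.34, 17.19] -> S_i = 1.79 + 3.85*i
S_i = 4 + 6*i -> [4, 10, 16, 22, 28]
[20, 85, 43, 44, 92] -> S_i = Random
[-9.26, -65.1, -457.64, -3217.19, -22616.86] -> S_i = -9.26*7.03^i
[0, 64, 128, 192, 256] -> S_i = 0 + 64*i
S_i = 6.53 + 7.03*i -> [6.53, 13.56, 20.59, 27.62, 34.65]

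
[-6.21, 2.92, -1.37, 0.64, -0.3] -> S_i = -6.21*(-0.47)^i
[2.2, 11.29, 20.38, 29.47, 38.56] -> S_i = 2.20 + 9.09*i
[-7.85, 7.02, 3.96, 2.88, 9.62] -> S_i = Random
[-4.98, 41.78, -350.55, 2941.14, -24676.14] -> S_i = -4.98*(-8.39)^i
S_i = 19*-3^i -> [19, -57, 171, -513, 1539]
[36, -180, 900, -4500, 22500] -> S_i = 36*-5^i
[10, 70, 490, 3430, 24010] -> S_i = 10*7^i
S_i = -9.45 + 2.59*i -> [-9.45, -6.86, -4.27, -1.68, 0.91]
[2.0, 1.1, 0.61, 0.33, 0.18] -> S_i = 2.00*0.55^i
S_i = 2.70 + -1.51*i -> [2.7, 1.19, -0.32, -1.83, -3.34]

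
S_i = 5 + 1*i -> [5, 6, 7, 8, 9]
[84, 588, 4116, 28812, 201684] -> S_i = 84*7^i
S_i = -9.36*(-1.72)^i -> [-9.36, 16.1, -27.69, 47.63, -81.92]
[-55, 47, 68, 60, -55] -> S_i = Random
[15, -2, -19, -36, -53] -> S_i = 15 + -17*i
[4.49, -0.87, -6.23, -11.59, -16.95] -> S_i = 4.49 + -5.36*i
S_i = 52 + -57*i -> [52, -5, -62, -119, -176]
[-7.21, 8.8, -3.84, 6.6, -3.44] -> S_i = Random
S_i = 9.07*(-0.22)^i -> [9.07, -2.0, 0.44, -0.1, 0.02]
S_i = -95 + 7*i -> [-95, -88, -81, -74, -67]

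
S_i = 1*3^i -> [1, 3, 9, 27, 81]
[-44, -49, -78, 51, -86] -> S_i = Random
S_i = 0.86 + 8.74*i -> [0.86, 9.6, 18.34, 27.08, 35.82]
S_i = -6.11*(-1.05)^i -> [-6.11, 6.42, -6.74, 7.07, -7.43]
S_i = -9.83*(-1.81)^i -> [-9.83, 17.79, -32.2, 58.29, -105.5]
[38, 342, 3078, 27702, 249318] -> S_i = 38*9^i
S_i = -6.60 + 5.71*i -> [-6.6, -0.89, 4.82, 10.53, 16.24]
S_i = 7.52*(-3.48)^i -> [7.52, -26.17, 91.07, -316.92, 1102.9]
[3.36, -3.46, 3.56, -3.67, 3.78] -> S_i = 3.36*(-1.03)^i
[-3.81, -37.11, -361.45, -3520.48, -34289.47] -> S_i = -3.81*9.74^i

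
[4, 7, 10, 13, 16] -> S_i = 4 + 3*i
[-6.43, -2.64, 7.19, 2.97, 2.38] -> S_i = Random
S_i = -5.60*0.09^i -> [-5.6, -0.5, -0.05, -0.0, -0.0]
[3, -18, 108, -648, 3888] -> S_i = 3*-6^i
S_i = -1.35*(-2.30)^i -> [-1.35, 3.1, -7.14, 16.43, -37.78]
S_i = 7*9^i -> [7, 63, 567, 5103, 45927]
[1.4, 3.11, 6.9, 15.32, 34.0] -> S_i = 1.40*2.22^i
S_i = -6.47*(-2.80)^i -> [-6.47, 18.12, -50.72, 142.03, -397.68]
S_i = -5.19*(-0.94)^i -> [-5.19, 4.88, -4.59, 4.31, -4.05]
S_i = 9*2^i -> [9, 18, 36, 72, 144]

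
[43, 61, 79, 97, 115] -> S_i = 43 + 18*i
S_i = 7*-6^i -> [7, -42, 252, -1512, 9072]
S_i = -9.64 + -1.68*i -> [-9.64, -11.32, -13.0, -14.68, -16.36]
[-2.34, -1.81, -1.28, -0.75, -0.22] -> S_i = -2.34 + 0.53*i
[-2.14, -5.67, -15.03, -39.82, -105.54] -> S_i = -2.14*2.65^i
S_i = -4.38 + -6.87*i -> [-4.38, -11.25, -18.12, -24.99, -31.86]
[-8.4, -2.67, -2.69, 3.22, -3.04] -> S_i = Random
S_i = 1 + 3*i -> [1, 4, 7, 10, 13]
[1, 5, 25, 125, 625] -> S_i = 1*5^i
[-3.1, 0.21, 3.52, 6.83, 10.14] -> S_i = -3.10 + 3.31*i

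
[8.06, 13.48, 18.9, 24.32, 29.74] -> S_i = 8.06 + 5.42*i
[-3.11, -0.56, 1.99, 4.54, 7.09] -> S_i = -3.11 + 2.55*i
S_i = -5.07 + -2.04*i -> [-5.07, -7.11, -9.15, -11.19, -13.23]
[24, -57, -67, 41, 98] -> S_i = Random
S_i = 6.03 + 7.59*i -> [6.03, 13.62, 21.21, 28.8, 36.39]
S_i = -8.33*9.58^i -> [-8.33, -79.8, -764.5, -7323.89, -70162.82]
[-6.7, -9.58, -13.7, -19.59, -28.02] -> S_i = -6.70*1.43^i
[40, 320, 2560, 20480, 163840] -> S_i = 40*8^i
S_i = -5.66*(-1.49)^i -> [-5.66, 8.43, -12.57, 18.72, -27.9]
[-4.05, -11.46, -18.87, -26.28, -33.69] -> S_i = -4.05 + -7.41*i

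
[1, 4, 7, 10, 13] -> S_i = 1 + 3*i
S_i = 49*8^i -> [49, 392, 3136, 25088, 200704]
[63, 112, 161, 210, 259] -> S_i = 63 + 49*i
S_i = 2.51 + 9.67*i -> [2.51, 12.18, 21.85, 31.52, 41.19]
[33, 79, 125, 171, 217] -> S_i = 33 + 46*i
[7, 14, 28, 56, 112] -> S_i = 7*2^i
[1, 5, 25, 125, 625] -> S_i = 1*5^i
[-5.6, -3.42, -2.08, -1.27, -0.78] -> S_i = -5.60*0.61^i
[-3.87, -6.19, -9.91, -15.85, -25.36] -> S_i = -3.87*1.60^i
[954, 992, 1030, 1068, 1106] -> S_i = 954 + 38*i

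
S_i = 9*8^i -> [9, 72, 576, 4608, 36864]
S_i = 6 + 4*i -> [6, 10, 14, 18, 22]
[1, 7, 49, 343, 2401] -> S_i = 1*7^i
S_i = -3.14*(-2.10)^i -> [-3.14, 6.59, -13.85, 29.08, -61.07]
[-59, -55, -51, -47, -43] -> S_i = -59 + 4*i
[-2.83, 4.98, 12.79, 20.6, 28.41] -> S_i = -2.83 + 7.81*i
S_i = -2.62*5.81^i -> [-2.62, -15.22, -88.44, -513.84, -2985.42]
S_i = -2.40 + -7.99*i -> [-2.4, -10.39, -18.38, -26.37, -34.36]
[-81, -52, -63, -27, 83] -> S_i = Random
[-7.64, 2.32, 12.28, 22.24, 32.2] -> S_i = -7.64 + 9.96*i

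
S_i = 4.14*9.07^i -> [4.14, 37.55, 340.58, 3089.03, 28017.51]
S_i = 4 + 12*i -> [4, 16, 28, 40, 52]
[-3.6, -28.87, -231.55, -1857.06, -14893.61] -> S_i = -3.60*8.02^i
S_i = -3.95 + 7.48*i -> [-3.95, 3.53, 11.01, 18.49, 25.97]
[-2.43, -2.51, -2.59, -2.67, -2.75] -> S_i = -2.43 + -0.08*i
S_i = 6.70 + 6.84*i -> [6.7, 13.54, 20.38, 27.22, 34.06]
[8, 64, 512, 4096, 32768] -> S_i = 8*8^i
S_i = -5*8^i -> [-5, -40, -320, -2560, -20480]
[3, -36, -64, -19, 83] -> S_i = Random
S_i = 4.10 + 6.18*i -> [4.1, 10.28, 16.46, 22.64, 28.82]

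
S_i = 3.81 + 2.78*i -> [3.81, 6.59, 9.37, 12.15, 14.93]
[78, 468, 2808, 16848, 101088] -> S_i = 78*6^i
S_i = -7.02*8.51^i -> [-7.02, -59.74, -508.39, -4326.39, -36817.59]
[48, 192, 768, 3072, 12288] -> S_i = 48*4^i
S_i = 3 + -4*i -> [3, -1, -5, -9, -13]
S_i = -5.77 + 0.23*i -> [-5.77, -5.54, -5.31, -5.08, -4.85]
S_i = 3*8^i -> [3, 24, 192, 1536, 12288]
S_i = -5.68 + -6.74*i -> [-5.68, -12.42, -19.16, -25.9, -32.64]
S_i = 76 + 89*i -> [76, 165, 254, 343, 432]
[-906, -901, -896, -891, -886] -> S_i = -906 + 5*i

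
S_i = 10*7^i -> [10, 70, 490, 3430, 24010]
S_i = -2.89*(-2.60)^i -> [-2.89, 7.51, -19.54, 50.79, -132.07]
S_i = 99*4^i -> [99, 396, 1584, 6336, 25344]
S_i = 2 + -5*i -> [2, -3, -8, -13, -18]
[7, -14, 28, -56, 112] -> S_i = 7*-2^i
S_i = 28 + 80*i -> [28, 108, 188, 268, 348]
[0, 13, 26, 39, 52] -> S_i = 0 + 13*i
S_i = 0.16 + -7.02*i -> [0.16, -6.86, -13.88, -20.9, -27.92]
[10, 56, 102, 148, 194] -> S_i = 10 + 46*i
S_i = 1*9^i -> [1, 9, 81, 729, 6561]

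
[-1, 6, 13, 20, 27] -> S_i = -1 + 7*i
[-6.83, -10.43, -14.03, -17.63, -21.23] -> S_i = -6.83 + -3.60*i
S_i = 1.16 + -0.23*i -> [1.16, 0.93, 0.7, 0.47, 0.24]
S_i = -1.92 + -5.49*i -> [-1.92, -7.41, -12.9, -18.39, -23.88]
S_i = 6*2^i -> [6, 12, 24, 48, 96]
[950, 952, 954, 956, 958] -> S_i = 950 + 2*i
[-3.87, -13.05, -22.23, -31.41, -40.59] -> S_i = -3.87 + -9.18*i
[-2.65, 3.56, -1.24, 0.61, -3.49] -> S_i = Random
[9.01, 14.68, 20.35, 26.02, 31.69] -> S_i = 9.01 + 5.67*i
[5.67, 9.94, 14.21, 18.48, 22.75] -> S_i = 5.67 + 4.27*i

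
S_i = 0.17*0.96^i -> [0.17, 0.16, 0.16, 0.15, 0.14]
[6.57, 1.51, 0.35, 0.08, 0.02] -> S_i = 6.57*0.23^i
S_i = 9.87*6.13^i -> [9.87, 60.5, 370.88, 2273.52, 13936.67]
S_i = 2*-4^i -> [2, -8, 32, -128, 512]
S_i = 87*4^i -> [87, 348, 1392, 5568, 22272]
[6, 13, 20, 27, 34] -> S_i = 6 + 7*i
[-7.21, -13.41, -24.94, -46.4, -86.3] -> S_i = -7.21*1.86^i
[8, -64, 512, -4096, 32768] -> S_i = 8*-8^i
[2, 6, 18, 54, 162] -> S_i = 2*3^i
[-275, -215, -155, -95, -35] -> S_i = -275 + 60*i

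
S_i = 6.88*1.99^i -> [6.88, 13.69, 27.25, 54.22, 107.89]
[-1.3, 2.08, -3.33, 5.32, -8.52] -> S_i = -1.30*(-1.60)^i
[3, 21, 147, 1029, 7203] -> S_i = 3*7^i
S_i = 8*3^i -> [8, 24, 72, 216, 648]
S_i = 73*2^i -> [73, 146, 292, 584, 1168]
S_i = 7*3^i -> [7, 21, 63, 189, 567]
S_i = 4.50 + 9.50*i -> [4.5, 14.0, 23.5, 33.0, 42.5]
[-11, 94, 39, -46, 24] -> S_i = Random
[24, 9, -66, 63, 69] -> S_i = Random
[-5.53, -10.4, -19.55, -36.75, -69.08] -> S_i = -5.53*1.88^i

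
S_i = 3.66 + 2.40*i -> [3.66, 6.06, 8.46, 10.86, 13.26]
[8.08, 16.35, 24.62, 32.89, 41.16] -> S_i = 8.08 + 8.27*i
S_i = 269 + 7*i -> [269, 276, 283, 290, 297]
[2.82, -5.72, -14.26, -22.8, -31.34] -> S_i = 2.82 + -8.54*i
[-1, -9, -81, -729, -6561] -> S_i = -1*9^i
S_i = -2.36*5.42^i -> [-2.36, -12.79, -69.33, -375.76, -2036.62]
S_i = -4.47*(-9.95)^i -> [-4.47, 44.48, -442.54, 4403.28, -43812.68]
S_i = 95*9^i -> [95, 855, 7695, 69255, 623295]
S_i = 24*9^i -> [24, 216, 1944, 17496, 157464]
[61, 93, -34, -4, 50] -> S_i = Random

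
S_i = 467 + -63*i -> [467, 404, 341, 278, 215]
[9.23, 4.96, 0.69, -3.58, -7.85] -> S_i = 9.23 + -4.27*i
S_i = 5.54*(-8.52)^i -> [5.54, -47.2, 402.15, -3426.32, 29192.29]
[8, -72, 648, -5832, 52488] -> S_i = 8*-9^i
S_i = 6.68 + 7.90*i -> [6.68, 14.58, 22.48, 30.38, 38.28]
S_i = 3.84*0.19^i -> [3.84, 0.73, 0.14, 0.03, 0.01]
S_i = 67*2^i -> [67, 134, 268, 536, 1072]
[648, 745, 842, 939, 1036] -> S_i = 648 + 97*i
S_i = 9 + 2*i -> [9, 11, 13, 15, 17]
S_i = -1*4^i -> [-1, -4, -16, -64, -256]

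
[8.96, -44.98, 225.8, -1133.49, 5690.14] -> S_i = 8.96*(-5.02)^i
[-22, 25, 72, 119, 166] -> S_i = -22 + 47*i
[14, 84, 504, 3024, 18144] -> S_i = 14*6^i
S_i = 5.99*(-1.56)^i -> [5.99, -9.34, 14.58, -22.74, 35.48]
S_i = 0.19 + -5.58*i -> [0.19, -5.39, -10.97, -16.55, -22.13]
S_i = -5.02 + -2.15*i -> [-5.02, -7.17, -9.32, -11.47, -13.62]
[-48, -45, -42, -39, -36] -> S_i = -48 + 3*i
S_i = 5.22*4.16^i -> [5.22, 21.72, 90.34, 375.79, 1563.31]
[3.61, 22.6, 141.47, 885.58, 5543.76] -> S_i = 3.61*6.26^i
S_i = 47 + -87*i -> [47, -40, -127, -214, -301]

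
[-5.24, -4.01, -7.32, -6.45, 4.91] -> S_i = Random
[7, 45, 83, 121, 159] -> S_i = 7 + 38*i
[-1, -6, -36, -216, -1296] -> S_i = -1*6^i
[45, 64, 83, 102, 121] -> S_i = 45 + 19*i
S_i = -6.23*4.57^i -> [-6.23, -28.47, -130.11, -594.62, -2717.4]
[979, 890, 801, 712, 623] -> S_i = 979 + -89*i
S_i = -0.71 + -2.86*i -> [-0.71, -3.57, -6.43, -9.29, -12.15]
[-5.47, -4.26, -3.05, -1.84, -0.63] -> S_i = -5.47 + 1.21*i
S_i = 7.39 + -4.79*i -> [7.39, 2.6, -2.19, -6.98, -11.77]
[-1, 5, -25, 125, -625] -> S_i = -1*-5^i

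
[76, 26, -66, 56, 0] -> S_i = Random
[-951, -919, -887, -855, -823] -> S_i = -951 + 32*i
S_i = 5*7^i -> [5, 35, 245, 1715, 12005]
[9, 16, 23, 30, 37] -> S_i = 9 + 7*i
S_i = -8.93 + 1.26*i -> [-8.93, -7.67, -6.41, -5.15, -3.89]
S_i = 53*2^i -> [53, 106, 212, 424, 848]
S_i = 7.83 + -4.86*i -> [7.83, 2.97, -1.89, -6.75, -11.61]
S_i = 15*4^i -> [15, 60, 240, 960, 3840]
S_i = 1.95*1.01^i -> [1.95, 1.97, 1.99, 2.01, 2.03]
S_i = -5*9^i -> [-5, -45, -405, -3645, -32805]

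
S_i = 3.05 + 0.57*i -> [3.05, 3.62, 4.19, 4.76, 5.33]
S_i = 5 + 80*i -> [5, 85, 165, 245, 325]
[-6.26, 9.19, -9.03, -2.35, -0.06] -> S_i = Random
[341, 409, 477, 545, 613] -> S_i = 341 + 68*i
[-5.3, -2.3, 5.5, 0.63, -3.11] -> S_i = Random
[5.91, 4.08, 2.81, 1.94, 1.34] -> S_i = 5.91*0.69^i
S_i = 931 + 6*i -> [931, 937, 943, 949, 955]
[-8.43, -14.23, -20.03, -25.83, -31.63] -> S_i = -8.43 + -5.80*i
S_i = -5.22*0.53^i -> [-5.22, -2.77, -1.47, -0.78, -0.41]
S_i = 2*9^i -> [2, 18, 162, 1458, 13122]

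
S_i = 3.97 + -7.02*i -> [3.97, -3.05, -10.07, -17.09, -24.11]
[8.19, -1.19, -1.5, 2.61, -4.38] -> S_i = Random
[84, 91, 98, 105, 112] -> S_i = 84 + 7*i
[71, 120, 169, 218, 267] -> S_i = 71 + 49*i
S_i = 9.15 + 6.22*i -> [9.15, 15.37, 21.59, 27.81, 34.03]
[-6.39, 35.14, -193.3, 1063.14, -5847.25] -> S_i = -6.39*(-5.50)^i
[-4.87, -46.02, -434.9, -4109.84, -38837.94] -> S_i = -4.87*9.45^i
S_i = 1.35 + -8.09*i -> [1.35, -6.74, -14.83, -22.92, -31.01]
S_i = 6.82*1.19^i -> [6.82, 8.12, 9.66, 11.49, 13.68]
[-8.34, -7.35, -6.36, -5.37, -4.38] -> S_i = -8.34 + 0.99*i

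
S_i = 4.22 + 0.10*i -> [4.22, 4.32, 4.42, 4.52, 4.62]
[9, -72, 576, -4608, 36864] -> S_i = 9*-8^i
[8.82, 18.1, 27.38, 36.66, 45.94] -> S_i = 8.82 + 9.28*i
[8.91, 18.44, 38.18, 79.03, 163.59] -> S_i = 8.91*2.07^i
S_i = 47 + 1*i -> [47, 48, 49, 50, 51]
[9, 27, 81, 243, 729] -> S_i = 9*3^i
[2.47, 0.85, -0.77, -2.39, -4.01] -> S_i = 2.47 + -1.62*i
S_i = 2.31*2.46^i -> [2.31, 5.68, 13.98, 34.39, 84.6]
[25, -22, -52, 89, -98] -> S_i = Random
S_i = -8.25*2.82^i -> [-8.25, -23.26, -65.61, -185.01, -521.74]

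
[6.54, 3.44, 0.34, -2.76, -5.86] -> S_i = 6.54 + -3.10*i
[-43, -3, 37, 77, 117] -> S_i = -43 + 40*i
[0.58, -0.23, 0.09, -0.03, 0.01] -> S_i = 0.58*(-0.39)^i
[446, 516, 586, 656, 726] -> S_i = 446 + 70*i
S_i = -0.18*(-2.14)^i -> [-0.18, 0.39, -0.82, 1.76, -3.78]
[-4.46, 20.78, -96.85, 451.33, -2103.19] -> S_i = -4.46*(-4.66)^i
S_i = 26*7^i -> [26, 182, 1274, 8918, 62426]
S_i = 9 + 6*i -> [9, 15, 21, 27, 33]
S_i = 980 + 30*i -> [980, 1010, 1040, 1070, 1100]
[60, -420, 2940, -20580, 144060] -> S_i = 60*-7^i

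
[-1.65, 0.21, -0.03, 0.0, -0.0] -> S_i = -1.65*(-0.13)^i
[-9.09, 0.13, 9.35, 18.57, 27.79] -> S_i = -9.09 + 9.22*i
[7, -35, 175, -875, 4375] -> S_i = 7*-5^i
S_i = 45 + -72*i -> [45, -27, -99, -171, -243]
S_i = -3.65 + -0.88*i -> [-3.65, -4.53, -5.41, -6.29, -7.17]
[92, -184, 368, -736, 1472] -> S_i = 92*-2^i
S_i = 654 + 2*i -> [654, 656, 658, 660, 662]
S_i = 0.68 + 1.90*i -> [0.68, 2.58, 4.48, 6.38, 8.28]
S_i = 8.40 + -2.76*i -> [8.4, 5.64, 2.88, 0.12, -2.64]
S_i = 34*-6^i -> [34, -204, 1224, -7344, 44064]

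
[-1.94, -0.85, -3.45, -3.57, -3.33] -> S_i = Random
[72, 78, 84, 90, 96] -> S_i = 72 + 6*i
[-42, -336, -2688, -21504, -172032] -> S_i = -42*8^i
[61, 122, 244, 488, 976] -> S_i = 61*2^i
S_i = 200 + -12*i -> [200, 188, 176, 164, 152]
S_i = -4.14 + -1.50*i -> [-4.14, -5.64, -7.14, -8.64, -10.14]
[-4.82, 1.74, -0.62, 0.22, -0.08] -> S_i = -4.82*(-0.36)^i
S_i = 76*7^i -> [76, 532, 3724, 26068, 182476]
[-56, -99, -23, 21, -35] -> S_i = Random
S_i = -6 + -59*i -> [-6, -65, -124, -183, -242]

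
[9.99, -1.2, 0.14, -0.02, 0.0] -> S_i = 9.99*(-0.12)^i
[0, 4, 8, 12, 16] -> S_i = 0 + 4*i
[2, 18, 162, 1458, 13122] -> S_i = 2*9^i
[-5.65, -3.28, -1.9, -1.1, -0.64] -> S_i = -5.65*0.58^i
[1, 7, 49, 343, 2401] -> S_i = 1*7^i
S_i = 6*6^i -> [6, 36, 216, 1296, 7776]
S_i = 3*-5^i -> [3, -15, 75, -375, 1875]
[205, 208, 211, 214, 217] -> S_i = 205 + 3*i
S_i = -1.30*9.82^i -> [-1.3, -12.77, -125.36, -1231.06, -12088.97]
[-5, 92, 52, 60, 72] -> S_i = Random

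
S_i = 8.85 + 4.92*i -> [8.85, 13.77, 18.69, 23.61, 28.53]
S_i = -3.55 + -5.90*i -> [-3.55, -9.45, -15.35, -21.25, -27.15]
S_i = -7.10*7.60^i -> [-7.1, -53.96, -410.1, -3116.73, -23687.14]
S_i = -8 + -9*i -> [-8, -17, -26, -35, -44]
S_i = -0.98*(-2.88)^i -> [-0.98, 2.82, -8.13, 23.41, -67.42]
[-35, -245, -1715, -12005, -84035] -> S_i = -35*7^i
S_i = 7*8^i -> [7, 56, 448, 3584, 28672]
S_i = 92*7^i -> [92, 644, 4508, 31556, 220892]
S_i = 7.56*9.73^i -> [7.56, 73.56, 715.73, 6964.02, 67759.96]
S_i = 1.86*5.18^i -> [1.86, 9.63, 49.91, 258.52, 1339.16]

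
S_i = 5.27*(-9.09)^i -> [5.27, -47.9, 435.45, -3958.24, 35980.41]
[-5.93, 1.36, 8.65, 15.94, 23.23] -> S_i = -5.93 + 7.29*i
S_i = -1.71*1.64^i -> [-1.71, -2.8, -4.6, -7.54, -12.37]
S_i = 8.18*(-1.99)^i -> [8.18, -16.28, 32.39, -64.46, 128.28]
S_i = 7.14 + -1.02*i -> [7.14, 6.12, 5.1, 4.08, 3.06]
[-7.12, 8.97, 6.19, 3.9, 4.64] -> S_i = Random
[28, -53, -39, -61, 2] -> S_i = Random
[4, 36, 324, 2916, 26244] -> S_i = 4*9^i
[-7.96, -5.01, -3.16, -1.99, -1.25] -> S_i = -7.96*0.63^i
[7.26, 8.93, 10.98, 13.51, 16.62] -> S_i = 7.26*1.23^i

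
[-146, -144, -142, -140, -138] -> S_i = -146 + 2*i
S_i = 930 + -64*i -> [930, 866, 802, 738, 674]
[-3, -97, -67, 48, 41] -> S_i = Random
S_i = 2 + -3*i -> [2, -1, -4, -7, -10]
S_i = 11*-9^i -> [11, -99, 891, -8019, 72171]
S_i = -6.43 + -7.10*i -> [-6.43, -13.53, -20.63, -27.73, -34.83]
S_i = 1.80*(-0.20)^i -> [1.8, -0.36, 0.07, -0.01, 0.0]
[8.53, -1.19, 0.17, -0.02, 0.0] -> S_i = 8.53*(-0.14)^i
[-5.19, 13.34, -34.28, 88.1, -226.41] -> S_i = -5.19*(-2.57)^i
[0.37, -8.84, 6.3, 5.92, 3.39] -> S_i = Random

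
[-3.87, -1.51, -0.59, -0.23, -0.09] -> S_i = -3.87*0.39^i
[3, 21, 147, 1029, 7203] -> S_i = 3*7^i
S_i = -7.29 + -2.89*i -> [-7.29, -10.18, -13.07, -15.96, -18.85]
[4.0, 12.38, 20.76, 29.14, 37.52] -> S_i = 4.00 + 8.38*i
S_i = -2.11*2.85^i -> [-2.11, -6.01, -17.14, -48.84, -139.21]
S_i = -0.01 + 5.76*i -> [-0.01, 5.75, 11.51, 17.27, 23.03]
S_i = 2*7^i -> [2, 14, 98, 686, 4802]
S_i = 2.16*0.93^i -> [2.16, 2.01, 1.87, 1.74, 1.62]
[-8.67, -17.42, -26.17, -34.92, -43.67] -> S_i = -8.67 + -8.75*i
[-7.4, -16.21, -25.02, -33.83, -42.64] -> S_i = -7.40 + -8.81*i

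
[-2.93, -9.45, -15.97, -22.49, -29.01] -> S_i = -2.93 + -6.52*i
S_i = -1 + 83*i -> [-1, 82, 165, 248, 331]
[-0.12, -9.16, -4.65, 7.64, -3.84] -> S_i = Random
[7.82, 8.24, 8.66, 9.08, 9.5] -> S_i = 7.82 + 0.42*i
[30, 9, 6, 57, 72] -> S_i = Random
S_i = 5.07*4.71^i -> [5.07, 23.88, 112.47, 529.75, 2495.12]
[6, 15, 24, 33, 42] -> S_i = 6 + 9*i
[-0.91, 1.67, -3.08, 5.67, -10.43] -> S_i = -0.91*(-1.84)^i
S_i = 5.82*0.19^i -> [5.82, 1.11, 0.21, 0.04, 0.01]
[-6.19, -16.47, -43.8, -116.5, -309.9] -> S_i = -6.19*2.66^i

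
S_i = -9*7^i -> [-9, -63, -441, -3087, -21609]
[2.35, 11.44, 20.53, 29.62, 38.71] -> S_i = 2.35 + 9.09*i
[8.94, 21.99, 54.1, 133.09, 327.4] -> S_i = 8.94*2.46^i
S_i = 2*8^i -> [2, 16, 128, 1024, 8192]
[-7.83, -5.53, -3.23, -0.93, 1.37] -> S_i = -7.83 + 2.30*i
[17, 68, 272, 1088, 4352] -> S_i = 17*4^i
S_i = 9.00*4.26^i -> [9.0, 38.34, 163.33, 695.78, 2964.02]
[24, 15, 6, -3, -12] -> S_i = 24 + -9*i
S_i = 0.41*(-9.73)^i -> [0.41, -3.99, 38.82, -377.68, 3674.81]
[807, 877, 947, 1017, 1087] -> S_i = 807 + 70*i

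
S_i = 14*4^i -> [14, 56, 224, 896, 3584]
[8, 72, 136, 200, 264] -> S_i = 8 + 64*i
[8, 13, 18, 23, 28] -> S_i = 8 + 5*i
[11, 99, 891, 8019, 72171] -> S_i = 11*9^i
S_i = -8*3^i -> [-8, -24, -72, -216, -648]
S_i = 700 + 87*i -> [700, 787, 874, 961, 1048]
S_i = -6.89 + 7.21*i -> [-6.89, 0.32, 7.53, 14.74, 21.95]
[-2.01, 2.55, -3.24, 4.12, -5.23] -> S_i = -2.01*(-1.27)^i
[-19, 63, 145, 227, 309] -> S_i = -19 + 82*i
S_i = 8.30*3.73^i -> [8.3, 30.96, 115.48, 430.73, 1606.62]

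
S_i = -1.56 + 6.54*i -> [-1.56, 4.98, 11.52, 18.06, 24.6]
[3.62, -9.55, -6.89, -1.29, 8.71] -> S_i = Random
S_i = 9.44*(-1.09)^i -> [9.44, -10.29, 11.22, -12.23, 13.33]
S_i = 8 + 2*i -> [8, 10, 12, 14, 16]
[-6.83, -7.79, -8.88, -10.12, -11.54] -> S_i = -6.83*1.14^i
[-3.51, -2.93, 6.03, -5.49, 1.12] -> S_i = Random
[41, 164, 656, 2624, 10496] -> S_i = 41*4^i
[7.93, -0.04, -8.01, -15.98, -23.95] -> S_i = 7.93 + -7.97*i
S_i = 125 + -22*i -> [125, 103, 81, 59, 37]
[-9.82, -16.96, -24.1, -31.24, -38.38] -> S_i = -9.82 + -7.14*i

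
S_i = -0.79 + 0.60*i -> [-0.79, -0.19, 0.41, 1.01, 1.61]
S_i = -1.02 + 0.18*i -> [-1.02, -0.84, -0.66, -0.48, -0.3]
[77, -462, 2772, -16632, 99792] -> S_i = 77*-6^i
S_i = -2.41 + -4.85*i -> [-2.41, -7.26, -12.11, -16.96, -21.81]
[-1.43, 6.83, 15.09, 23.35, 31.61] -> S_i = -1.43 + 8.26*i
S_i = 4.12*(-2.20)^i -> [4.12, -9.06, 19.94, -43.87, 96.51]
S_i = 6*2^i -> [6, 12, 24, 48, 96]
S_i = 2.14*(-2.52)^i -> [2.14, -5.39, 13.59, -34.25, 86.3]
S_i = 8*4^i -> [8, 32, 128, 512, 2048]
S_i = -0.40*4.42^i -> [-0.4, -1.77, -7.81, -34.54, -152.67]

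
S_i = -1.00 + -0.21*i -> [-1.0, -1.21, -1.42, -1.63, -1.84]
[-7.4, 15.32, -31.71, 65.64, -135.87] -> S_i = -7.40*(-2.07)^i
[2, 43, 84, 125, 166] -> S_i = 2 + 41*i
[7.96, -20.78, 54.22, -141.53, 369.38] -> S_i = 7.96*(-2.61)^i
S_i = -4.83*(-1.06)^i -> [-4.83, 5.12, -5.43, 5.75, -6.1]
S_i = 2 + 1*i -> [2, 3, 4, 5, 6]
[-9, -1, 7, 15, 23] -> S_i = -9 + 8*i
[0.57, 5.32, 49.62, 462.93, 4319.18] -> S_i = 0.57*9.33^i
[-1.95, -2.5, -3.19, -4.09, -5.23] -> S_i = -1.95*1.28^i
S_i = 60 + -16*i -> [60, 44, 28, 12, -4]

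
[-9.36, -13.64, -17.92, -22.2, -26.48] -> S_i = -9.36 + -4.28*i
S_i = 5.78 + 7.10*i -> [5.78, 12.88, 19.98, 27.08, 34.18]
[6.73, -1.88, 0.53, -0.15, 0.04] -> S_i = 6.73*(-0.28)^i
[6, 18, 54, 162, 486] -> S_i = 6*3^i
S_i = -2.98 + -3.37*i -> [-2.98, -6.35, -9.72, -13.09, -16.46]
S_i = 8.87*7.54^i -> [8.87, 66.88, 504.27, 3802.22, 28668.77]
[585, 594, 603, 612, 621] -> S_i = 585 + 9*i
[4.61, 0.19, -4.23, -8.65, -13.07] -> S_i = 4.61 + -4.42*i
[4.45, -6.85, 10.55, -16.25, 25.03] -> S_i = 4.45*(-1.54)^i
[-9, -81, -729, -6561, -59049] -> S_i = -9*9^i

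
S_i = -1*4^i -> [-1, -4, -16, -64, -256]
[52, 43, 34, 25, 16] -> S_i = 52 + -9*i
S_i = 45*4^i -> [45, 180, 720, 2880, 11520]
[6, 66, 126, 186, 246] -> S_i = 6 + 60*i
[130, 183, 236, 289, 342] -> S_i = 130 + 53*i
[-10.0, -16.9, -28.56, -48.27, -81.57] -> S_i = -10.00*1.69^i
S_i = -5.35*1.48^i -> [-5.35, -7.92, -11.72, -17.34, -25.67]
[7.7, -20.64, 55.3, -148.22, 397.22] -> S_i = 7.70*(-2.68)^i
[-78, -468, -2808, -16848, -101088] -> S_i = -78*6^i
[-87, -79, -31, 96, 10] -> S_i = Random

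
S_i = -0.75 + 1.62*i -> [-0.75, 0.87, 2.49, 4.11, 5.73]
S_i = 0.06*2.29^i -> [0.06, 0.14, 0.31, 0.72, 1.65]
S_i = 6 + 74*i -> [6, 80, 154, 228, 302]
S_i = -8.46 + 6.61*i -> [-8.46, -1.85, 4.76, 11.37, 17.98]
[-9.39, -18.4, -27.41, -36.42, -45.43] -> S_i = -9.39 + -9.01*i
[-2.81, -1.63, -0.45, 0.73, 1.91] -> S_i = -2.81 + 1.18*i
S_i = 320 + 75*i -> [320, 395, 470, 545, 620]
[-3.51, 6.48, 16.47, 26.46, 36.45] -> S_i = -3.51 + 9.99*i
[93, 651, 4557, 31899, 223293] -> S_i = 93*7^i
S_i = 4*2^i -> [4, 8, 16, 32, 64]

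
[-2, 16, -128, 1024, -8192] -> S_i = -2*-8^i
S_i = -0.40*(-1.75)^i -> [-0.4, 0.7, -1.23, 2.14, -3.75]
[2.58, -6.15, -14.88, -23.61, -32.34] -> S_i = 2.58 + -8.73*i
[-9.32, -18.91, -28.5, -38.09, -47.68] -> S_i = -9.32 + -9.59*i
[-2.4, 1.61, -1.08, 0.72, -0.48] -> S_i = -2.40*(-0.67)^i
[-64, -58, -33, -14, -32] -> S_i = Random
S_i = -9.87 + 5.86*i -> [-9.87, -4.01, 1.85, 7.71, 13.57]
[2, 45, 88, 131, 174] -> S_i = 2 + 43*i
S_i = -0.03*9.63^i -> [-0.03, -0.29, -2.78, -26.79, -258.0]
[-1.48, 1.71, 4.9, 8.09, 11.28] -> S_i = -1.48 + 3.19*i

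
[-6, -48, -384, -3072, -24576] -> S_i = -6*8^i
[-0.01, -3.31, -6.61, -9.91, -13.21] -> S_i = -0.01 + -3.30*i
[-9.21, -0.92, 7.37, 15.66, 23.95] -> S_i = -9.21 + 8.29*i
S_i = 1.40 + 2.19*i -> [1.4, 3.59, 5.78, 7.97, 10.16]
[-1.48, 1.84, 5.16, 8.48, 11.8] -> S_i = -1.48 + 3.32*i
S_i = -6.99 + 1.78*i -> [-6.99, -5.21, -3.43, -1.65, 0.13]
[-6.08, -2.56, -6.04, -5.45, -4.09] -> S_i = Random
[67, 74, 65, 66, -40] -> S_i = Random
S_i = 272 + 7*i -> [272, 279, 286, 293, 300]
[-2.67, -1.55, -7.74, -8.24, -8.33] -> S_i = Random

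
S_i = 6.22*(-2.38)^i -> [6.22, -14.8, 35.23, -83.85, 199.57]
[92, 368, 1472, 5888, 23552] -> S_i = 92*4^i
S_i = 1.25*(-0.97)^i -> [1.25, -1.21, 1.18, -1.14, 1.11]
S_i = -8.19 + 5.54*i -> [-8.19, -2.65, 2.89, 8.43, 13.97]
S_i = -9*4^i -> [-9, -36, -144, -576, -2304]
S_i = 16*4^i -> [16, 64, 256, 1024, 4096]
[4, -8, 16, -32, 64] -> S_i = 4*-2^i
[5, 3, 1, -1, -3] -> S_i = 5 + -2*i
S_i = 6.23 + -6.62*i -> [6.23, -0.39, -7.01, -13.63, -20.25]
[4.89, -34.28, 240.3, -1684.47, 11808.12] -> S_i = 4.89*(-7.01)^i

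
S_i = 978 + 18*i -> [978, 996, 1014, 1032, 1050]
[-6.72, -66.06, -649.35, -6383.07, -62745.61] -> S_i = -6.72*9.83^i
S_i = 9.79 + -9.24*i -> [9.79, 0.55, -8.69, -17.93, -27.17]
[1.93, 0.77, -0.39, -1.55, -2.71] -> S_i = 1.93 + -1.16*i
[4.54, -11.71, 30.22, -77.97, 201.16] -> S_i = 4.54*(-2.58)^i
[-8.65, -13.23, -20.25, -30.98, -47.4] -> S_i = -8.65*1.53^i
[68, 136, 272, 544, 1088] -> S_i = 68*2^i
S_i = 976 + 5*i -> [976, 981, 986, 991, 996]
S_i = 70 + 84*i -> [70, 154, 238, 322, 406]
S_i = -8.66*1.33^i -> [-8.66, -11.52, -15.32, -20.37, -27.1]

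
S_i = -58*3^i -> [-58, -174, -522, -1566, -4698]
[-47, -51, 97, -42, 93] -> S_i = Random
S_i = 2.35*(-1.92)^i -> [2.35, -4.51, 8.66, -16.63, 31.94]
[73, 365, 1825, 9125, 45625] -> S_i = 73*5^i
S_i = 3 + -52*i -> [3, -49, -101, -153, -205]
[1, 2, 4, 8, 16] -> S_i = 1*2^i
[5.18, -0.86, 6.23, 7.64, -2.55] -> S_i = Random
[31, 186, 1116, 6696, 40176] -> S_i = 31*6^i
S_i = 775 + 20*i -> [775, 795, 815, 835, 855]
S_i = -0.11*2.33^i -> [-0.11, -0.26, -0.6, -1.39, -3.24]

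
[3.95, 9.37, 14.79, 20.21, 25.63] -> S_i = 3.95 + 5.42*i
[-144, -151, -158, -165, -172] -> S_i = -144 + -7*i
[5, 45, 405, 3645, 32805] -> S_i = 5*9^i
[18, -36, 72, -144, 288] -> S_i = 18*-2^i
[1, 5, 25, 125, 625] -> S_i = 1*5^i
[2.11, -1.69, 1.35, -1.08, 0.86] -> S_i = 2.11*(-0.80)^i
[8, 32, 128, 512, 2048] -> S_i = 8*4^i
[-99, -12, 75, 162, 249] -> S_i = -99 + 87*i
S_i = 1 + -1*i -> [1, 0, -1, -2, -3]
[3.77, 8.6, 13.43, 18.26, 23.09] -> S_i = 3.77 + 4.83*i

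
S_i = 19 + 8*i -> [19, 27, 35, 43, 51]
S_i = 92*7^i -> [92, 644, 4508, 31556, 220892]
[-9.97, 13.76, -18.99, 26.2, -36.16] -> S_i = -9.97*(-1.38)^i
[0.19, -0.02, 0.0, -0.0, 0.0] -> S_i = 0.19*(-0.10)^i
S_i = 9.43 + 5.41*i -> [9.43, 14.84, 20.25, 25.66, 31.07]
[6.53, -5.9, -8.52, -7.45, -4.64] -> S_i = Random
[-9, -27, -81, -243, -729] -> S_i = -9*3^i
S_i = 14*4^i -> [14, 56, 224, 896, 3584]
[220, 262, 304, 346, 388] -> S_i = 220 + 42*i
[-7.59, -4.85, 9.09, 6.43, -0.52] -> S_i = Random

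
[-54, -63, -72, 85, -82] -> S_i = Random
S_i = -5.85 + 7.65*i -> [-5.85, 1.8, 9.45, 17.1, 24.75]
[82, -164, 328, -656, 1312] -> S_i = 82*-2^i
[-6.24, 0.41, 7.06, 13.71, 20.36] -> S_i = -6.24 + 6.65*i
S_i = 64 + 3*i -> [64, 67, 70, 73, 76]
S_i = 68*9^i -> [68, 612, 5508, 49572, 446148]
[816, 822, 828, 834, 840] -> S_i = 816 + 6*i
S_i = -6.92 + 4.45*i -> [-6.92, -2.47, 1.98, 6.43, 10.88]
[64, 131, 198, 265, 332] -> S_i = 64 + 67*i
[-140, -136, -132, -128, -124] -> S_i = -140 + 4*i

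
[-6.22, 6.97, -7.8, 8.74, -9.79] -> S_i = -6.22*(-1.12)^i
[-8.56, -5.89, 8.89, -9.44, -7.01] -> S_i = Random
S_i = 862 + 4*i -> [862, 866, 870, 874, 878]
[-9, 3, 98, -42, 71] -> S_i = Random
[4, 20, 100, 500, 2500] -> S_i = 4*5^i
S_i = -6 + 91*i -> [-6, 85, 176, 267, 358]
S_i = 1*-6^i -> [1, -6, 36, -216, 1296]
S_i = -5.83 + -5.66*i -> [-5.83, -11.49, -17.15, -22.81, -28.47]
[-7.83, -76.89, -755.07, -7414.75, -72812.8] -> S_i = -7.83*9.82^i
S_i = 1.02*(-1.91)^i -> [1.02, -1.95, 3.72, -7.11, 13.57]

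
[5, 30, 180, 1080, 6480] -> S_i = 5*6^i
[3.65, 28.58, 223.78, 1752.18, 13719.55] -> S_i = 3.65*7.83^i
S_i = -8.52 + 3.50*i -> [-8.52, -5.02, -1.52, 1.98, 5.48]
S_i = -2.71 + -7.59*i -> [-2.71, -10.3, -17.89, -25.48, -33.07]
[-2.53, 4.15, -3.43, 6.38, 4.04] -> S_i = Random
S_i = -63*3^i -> [-63, -189, -567, -1701, -5103]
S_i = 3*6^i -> [3, 18, 108, 648, 3888]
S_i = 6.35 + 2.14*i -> [6.35, 8.49, 10.63, 12.77, 14.91]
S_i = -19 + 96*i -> [-19, 77, 173, 269, 365]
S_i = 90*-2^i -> [90, -180, 360, -720, 1440]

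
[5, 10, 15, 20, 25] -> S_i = 5 + 5*i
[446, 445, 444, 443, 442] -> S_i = 446 + -1*i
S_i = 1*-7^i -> [1, -7, 49, -343, 2401]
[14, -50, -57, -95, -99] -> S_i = Random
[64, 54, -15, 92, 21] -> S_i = Random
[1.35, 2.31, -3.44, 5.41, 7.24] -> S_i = Random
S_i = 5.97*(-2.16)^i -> [5.97, -12.9, 27.85, -60.16, 129.95]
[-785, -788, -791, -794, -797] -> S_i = -785 + -3*i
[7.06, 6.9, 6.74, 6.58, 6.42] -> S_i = 7.06 + -0.16*i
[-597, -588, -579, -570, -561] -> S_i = -597 + 9*i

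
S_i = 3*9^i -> [3, 27, 243, 2187, 19683]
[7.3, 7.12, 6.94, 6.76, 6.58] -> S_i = 7.30 + -0.18*i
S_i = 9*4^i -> [9, 36, 144, 576, 2304]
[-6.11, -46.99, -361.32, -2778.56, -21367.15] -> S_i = -6.11*7.69^i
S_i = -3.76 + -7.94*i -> [-3.76, -11.7, -19.64, -27.58, -35.52]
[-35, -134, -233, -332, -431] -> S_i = -35 + -99*i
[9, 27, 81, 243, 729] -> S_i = 9*3^i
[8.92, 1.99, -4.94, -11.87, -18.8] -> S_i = 8.92 + -6.93*i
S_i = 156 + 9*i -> [156, 165, 174, 183, 192]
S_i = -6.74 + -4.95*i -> [-6.74, -11.69, -16.64, -21.59, -26.54]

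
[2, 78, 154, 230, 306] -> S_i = 2 + 76*i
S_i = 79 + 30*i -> [79, 109, 139, 169, 199]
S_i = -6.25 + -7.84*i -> [-6.25, -14.09, -21.93, -29.77, -37.61]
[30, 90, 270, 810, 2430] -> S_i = 30*3^i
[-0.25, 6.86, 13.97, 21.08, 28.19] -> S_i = -0.25 + 7.11*i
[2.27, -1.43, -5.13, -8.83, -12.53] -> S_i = 2.27 + -3.70*i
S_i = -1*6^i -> [-1, -6, -36, -216, -1296]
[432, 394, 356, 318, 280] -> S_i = 432 + -38*i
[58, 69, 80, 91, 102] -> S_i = 58 + 11*i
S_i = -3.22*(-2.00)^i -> [-3.22, 6.44, -12.88, 25.76, -51.52]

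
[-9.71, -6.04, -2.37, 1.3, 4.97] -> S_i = -9.71 + 3.67*i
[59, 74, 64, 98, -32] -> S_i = Random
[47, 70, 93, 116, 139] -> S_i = 47 + 23*i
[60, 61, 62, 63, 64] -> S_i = 60 + 1*i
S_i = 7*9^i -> [7, 63, 567, 5103, 45927]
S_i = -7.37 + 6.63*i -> [-7.37, -0.74, 5.89, 12.52, 19.15]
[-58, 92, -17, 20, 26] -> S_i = Random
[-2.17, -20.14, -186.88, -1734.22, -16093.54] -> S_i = -2.17*9.28^i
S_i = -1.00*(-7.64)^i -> [-1.0, 7.64, -58.37, 445.94, -3407.01]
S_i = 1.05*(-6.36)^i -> [1.05, -6.68, 42.47, -270.12, 1717.98]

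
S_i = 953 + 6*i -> [953, 959, 965, 971, 977]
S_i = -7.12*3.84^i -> [-7.12, -27.34, -104.99, -403.16, -1548.12]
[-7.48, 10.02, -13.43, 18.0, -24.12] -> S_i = -7.48*(-1.34)^i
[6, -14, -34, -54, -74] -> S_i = 6 + -20*i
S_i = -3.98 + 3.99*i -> [-3.98, 0.01, 4.0, 7.99, 11.98]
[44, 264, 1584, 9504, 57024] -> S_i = 44*6^i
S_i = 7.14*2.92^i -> [7.14, 20.85, 60.88, 177.77, 519.07]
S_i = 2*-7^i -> [2, -14, 98, -686, 4802]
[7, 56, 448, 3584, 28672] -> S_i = 7*8^i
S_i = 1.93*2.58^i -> [1.93, 4.98, 12.85, 33.14, 85.51]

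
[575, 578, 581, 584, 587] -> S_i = 575 + 3*i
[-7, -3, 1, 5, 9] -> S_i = -7 + 4*i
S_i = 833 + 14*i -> [833, 847, 861, 875, 889]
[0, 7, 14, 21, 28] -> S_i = 0 + 7*i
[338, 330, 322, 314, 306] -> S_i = 338 + -8*i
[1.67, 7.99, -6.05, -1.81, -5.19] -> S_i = Random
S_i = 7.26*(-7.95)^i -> [7.26, -57.72, 458.85, -3647.86, 29000.48]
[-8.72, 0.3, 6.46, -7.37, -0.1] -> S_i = Random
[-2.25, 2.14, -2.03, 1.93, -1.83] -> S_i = -2.25*(-0.95)^i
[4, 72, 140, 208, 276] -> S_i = 4 + 68*i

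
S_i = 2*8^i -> [2, 16, 128, 1024, 8192]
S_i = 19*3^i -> [19, 57, 171, 513, 1539]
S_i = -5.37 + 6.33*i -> [-5.37, 0.96, 7.29, 13.62, 19.95]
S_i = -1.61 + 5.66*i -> [-1.61, 4.05, 9.71, 15.37, 21.03]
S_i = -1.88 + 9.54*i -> [-1.88, 7.66, 17.2, 26.74, 36.28]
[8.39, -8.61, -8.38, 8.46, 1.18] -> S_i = Random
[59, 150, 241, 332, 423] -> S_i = 59 + 91*i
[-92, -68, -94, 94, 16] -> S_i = Random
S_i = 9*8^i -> [9, 72, 576, 4608, 36864]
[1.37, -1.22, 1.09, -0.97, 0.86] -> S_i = 1.37*(-0.89)^i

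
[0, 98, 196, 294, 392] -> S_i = 0 + 98*i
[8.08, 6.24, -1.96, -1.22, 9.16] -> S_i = Random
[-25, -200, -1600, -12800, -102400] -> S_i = -25*8^i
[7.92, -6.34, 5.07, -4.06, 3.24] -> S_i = 7.92*(-0.80)^i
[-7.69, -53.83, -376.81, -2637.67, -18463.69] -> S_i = -7.69*7.00^i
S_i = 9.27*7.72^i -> [9.27, 71.56, 552.48, 4265.12, 32926.76]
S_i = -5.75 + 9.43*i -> [-5.75, 3.68, 13.11, 22.54, 31.97]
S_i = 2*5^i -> [2, 10, 50, 250, 1250]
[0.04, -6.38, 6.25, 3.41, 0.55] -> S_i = Random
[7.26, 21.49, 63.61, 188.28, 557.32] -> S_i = 7.26*2.96^i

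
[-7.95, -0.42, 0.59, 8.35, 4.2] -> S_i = Random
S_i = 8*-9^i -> [8, -72, 648, -5832, 52488]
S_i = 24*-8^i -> [24, -192, 1536, -12288, 98304]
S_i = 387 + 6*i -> [387, 393, 399, 405, 411]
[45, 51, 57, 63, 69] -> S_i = 45 + 6*i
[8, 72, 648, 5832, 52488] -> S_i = 8*9^i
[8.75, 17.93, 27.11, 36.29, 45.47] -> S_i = 8.75 + 9.18*i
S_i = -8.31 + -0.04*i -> [-8.31, -8.35, -8.39, -8.43, -8.47]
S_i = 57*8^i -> [57, 456, 3648, 29184, 233472]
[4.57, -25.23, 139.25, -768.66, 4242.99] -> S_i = 4.57*(-5.52)^i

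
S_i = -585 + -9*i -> [-585, -594, -603, -612, -621]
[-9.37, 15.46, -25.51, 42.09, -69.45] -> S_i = -9.37*(-1.65)^i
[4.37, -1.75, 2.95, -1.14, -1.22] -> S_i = Random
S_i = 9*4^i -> [9, 36, 144, 576, 2304]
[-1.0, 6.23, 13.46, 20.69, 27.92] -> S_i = -1.00 + 7.23*i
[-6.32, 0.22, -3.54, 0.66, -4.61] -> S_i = Random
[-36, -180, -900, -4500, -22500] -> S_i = -36*5^i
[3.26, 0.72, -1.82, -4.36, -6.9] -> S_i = 3.26 + -2.54*i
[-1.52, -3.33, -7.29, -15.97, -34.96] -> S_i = -1.52*2.19^i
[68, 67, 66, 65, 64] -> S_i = 68 + -1*i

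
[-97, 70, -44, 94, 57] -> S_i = Random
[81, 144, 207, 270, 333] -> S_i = 81 + 63*i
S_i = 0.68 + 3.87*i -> [0.68, 4.55, 8.42, 12.29, 16.16]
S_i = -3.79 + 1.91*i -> [-3.79, -1.88, 0.03, 1.94, 3.85]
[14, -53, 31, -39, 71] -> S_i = Random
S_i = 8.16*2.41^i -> [8.16, 19.67, 47.39, 114.22, 275.27]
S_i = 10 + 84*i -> [10, 94, 178, 262, 346]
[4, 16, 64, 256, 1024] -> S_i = 4*4^i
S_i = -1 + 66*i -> [-1, 65, 131, 197, 263]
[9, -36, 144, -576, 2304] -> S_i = 9*-4^i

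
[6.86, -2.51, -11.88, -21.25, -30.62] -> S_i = 6.86 + -9.37*i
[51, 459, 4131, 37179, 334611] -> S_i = 51*9^i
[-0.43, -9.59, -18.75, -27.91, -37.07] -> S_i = -0.43 + -9.16*i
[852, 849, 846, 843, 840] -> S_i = 852 + -3*i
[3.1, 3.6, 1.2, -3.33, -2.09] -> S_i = Random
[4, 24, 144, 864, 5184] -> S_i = 4*6^i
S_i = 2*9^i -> [2, 18, 162, 1458, 13122]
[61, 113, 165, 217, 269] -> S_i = 61 + 52*i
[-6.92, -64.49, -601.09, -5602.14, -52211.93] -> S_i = -6.92*9.32^i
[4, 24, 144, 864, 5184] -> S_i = 4*6^i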